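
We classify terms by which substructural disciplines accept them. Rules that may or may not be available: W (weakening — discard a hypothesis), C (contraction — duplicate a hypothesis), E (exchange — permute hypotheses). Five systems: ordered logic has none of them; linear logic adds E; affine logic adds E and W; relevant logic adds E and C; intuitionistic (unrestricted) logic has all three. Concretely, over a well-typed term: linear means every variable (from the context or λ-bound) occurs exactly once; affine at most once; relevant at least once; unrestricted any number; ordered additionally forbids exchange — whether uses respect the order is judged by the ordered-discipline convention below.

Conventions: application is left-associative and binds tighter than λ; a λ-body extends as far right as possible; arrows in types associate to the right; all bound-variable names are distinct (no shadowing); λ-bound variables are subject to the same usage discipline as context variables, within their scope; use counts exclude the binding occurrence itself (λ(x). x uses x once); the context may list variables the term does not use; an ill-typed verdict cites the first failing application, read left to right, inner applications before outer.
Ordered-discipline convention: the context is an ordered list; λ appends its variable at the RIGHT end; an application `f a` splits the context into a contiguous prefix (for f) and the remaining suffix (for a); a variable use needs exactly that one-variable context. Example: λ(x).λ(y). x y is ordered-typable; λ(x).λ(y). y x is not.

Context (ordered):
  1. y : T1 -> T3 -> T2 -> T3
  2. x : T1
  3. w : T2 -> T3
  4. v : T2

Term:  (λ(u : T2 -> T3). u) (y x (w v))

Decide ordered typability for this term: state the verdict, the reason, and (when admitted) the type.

yes — y, x, w, v, u: once each, no exchange needed; term : T2 -> T3
usage: y: 1×; x: 1×; w: 1×; v: 1×; u (bound): 1×
use order (left to right): u, y, x, w, v
typing: well-typed — term : T2 -> T3
all disciplines: ordered ✓, linear ✓, affine ✓, relevant ✓, unrestricted ✓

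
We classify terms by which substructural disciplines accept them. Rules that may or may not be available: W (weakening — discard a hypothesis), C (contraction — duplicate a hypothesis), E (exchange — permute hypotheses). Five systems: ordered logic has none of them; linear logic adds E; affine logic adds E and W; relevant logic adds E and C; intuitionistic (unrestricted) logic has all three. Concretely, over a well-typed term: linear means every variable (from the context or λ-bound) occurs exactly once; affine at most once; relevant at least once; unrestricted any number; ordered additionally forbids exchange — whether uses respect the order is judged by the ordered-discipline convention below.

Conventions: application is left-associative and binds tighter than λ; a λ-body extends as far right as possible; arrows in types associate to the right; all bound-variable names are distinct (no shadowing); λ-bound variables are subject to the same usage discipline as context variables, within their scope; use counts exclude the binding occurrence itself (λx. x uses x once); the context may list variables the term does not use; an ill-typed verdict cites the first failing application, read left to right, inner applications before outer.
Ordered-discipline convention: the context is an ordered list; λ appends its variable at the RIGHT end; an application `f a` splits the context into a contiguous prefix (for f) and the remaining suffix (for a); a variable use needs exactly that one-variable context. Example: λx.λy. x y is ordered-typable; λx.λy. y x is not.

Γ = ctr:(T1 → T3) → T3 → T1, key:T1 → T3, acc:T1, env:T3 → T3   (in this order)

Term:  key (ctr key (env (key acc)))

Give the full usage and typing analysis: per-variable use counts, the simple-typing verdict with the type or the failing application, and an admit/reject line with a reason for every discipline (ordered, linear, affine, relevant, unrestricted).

usage: ctr: 1×; key: 3×; acc: 1×; env: 1×
uses in reading order: key, ctr, key, env, key, acc
typing: ✓ — T3
ordered ✗ (repeated use of key ×3)
linear ✗ (repeated use of key ×3)
affine ✗ (repeated use of key ×3)
relevant ✓ (at least one use each (ctr, key, acc, env))
unrestricted ✓ (simply typable at T3; W, C, E all held)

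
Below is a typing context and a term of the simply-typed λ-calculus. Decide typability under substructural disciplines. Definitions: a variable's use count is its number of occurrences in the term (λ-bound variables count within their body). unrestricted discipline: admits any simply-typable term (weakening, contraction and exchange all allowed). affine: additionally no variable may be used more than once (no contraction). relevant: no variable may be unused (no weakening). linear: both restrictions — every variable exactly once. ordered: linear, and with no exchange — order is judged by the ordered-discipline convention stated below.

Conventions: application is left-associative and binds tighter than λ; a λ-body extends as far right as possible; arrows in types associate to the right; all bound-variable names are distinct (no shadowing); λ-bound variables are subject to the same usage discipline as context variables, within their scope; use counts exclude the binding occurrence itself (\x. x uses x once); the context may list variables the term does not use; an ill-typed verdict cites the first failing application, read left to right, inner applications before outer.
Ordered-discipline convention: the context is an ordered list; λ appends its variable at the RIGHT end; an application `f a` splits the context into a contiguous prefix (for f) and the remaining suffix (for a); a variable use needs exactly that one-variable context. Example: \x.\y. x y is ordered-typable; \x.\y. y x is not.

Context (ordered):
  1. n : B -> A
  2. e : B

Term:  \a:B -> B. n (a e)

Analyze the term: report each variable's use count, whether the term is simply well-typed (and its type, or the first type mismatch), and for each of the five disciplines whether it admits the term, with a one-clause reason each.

usage: n: 1×, e: 1×, a [bound]: 1×
uses in reading order: n, a, e
typing: ✓ — (B -> B) -> A
ordered: ✗, no contiguous prefix/suffix split fits n, a, e
linear: ✓, each of n, e, a used exactly once
affine: ✓, no duplicate uses among n, e, a
relevant: ✓, n, e, a: all used, weakening unneeded
unrestricted: ✓, well-typed at (B -> B) -> A; no restrictions here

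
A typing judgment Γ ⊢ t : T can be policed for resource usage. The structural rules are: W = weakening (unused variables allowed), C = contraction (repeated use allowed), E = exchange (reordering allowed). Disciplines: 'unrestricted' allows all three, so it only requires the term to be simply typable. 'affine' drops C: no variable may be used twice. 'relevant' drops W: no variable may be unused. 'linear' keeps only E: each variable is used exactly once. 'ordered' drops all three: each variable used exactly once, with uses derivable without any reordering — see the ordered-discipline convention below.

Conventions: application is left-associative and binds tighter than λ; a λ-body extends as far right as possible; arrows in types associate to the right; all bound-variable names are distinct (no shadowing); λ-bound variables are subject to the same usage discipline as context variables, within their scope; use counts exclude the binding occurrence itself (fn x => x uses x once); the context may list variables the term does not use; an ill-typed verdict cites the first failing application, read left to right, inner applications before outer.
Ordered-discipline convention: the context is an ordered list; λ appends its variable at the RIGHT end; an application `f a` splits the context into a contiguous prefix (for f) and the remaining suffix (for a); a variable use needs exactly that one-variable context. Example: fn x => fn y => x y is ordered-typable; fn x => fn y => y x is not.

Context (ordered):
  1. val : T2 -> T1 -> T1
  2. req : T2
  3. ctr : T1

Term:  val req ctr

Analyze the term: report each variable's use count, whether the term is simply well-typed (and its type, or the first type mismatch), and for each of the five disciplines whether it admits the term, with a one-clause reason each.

counts: val ×1; req ×1; ctr ×1
use order (left to right): val, req, ctr
typing: the term checks, with type T1
ordered: ✓ — single-use (val, req, ctr), ordered derivation ok
linear: ✓ — each of val, req, ctr used exactly once
affine: ✓ — no duplicate uses among val, req, ctr
relevant: ✓ — none of val, req, ctr goes unused
unrestricted: ✓ — well-typed at T1; no restrictions here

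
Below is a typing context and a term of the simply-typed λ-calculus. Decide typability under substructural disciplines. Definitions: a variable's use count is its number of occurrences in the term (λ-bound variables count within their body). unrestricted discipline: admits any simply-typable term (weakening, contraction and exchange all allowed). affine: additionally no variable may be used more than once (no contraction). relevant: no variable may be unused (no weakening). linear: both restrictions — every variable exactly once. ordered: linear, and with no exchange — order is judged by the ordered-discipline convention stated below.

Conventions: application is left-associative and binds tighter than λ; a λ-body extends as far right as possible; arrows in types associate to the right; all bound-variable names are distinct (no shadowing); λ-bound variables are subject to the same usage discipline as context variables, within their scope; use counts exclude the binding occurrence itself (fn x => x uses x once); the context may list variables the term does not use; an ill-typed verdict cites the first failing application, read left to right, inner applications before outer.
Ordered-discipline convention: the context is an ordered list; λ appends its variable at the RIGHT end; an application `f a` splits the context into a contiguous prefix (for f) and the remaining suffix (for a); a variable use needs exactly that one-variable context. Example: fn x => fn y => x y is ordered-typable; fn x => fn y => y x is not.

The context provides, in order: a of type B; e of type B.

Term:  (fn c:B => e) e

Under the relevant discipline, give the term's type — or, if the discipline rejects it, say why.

not well-typed under relevant — needs weakening: a, c unused
use counts: a: 0; e: 2; c [bound]: 0
use order (left to right): e, e
typing: well-typed — term : B
across the five disciplines: ordered ✗ · linear ✗ · affine ✗ · relevant ✗ · unrestricted ✓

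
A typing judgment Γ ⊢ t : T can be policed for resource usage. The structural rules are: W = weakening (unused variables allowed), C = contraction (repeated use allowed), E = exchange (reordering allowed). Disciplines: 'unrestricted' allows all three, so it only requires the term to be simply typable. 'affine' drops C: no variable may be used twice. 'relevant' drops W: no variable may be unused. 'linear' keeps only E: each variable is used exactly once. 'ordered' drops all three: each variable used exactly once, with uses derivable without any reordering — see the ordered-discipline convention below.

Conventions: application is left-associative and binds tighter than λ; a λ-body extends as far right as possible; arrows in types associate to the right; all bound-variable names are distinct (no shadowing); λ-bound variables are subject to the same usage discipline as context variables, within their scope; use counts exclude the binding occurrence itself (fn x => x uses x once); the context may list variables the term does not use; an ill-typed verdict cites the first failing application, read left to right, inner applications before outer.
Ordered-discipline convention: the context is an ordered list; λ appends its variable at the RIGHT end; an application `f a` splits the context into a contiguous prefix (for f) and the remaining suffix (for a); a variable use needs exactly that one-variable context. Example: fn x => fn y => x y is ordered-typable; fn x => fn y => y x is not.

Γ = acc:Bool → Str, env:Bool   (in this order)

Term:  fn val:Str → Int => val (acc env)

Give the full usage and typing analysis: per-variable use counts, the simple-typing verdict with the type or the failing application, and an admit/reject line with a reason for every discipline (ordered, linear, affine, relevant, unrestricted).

counts: acc: 1; env: 1; val [bound]: 1
left-to-right use order: val, acc, env
typing: the term checks, with type (Str → Int) → Int
ordered: ✗, use order val, acc, env needs exchange
linear: ✓, exactly-once usage across acc, env, val
affine: ✓, no duplicate uses among acc, env, val
relevant: ✓, at least one use each (acc, env, val)
unrestricted: ✓, typability at (Str → Int) → Int is all that's needed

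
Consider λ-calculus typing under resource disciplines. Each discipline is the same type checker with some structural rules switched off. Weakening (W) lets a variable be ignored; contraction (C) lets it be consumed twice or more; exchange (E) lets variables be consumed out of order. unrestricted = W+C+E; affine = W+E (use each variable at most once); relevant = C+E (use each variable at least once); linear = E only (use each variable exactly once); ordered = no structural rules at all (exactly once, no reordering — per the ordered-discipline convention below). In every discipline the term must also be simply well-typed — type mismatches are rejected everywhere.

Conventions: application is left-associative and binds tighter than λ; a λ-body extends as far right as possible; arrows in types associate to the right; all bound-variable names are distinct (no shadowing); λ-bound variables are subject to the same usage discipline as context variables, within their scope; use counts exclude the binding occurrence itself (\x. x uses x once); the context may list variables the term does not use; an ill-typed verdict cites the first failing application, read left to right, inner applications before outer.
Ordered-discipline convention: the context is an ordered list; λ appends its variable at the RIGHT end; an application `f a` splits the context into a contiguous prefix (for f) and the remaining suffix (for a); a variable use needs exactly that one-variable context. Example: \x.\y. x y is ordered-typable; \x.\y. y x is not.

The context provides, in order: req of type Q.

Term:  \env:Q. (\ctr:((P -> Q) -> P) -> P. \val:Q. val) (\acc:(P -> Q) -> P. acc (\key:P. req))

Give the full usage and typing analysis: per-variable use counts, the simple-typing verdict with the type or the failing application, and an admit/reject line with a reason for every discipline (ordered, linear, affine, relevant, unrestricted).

use counts: req ×1, env [bound] ×0, ctr [bound] ×0, val [bound] ×1, acc [bound] ×1, key [bound] ×0
use order (left to right): val, acc, req
typing: well-typed — term : Q -> Q -> Q
ordered: ✗, env, ctr, key left unused
linear: ✗, env, ctr, key left unused
affine: ✓, none of req, env, ctr, val, acc, key used more than once
relevant: ✗, env, ctr, key left unused
unrestricted: ✓, typability at Q -> Q -> Q is all that's needed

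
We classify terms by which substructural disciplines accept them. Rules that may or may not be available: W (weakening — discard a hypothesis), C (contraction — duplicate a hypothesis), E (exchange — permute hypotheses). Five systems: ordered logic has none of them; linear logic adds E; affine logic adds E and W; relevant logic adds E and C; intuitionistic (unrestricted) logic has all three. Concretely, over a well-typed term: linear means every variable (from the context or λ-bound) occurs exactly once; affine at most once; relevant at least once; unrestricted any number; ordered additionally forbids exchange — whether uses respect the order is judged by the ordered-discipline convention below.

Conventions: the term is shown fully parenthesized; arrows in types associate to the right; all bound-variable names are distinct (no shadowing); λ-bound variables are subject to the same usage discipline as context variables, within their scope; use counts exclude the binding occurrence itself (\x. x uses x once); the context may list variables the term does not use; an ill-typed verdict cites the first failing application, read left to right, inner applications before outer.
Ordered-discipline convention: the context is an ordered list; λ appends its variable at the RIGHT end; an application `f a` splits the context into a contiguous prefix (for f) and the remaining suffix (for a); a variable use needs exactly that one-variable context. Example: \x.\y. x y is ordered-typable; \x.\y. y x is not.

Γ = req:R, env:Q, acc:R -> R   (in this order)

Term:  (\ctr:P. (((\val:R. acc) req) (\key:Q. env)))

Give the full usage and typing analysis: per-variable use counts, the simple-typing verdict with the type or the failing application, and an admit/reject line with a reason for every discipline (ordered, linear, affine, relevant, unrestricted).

use counts: req=1, env=1, acc=1, ctr (bound)=0, val (bound)=0, key (bound)=0
order of uses: acc, req, env
typing: ill-typed: a function awaiting R gets Q -> Q
ordered ✗ (the type mismatch rejects it)
linear ✗ (not simply typable)
affine ✗ (fails simple typing)
relevant ✗ (a type mismatch blocks all five)
unrestricted ✗ (the type mismatch rejects it)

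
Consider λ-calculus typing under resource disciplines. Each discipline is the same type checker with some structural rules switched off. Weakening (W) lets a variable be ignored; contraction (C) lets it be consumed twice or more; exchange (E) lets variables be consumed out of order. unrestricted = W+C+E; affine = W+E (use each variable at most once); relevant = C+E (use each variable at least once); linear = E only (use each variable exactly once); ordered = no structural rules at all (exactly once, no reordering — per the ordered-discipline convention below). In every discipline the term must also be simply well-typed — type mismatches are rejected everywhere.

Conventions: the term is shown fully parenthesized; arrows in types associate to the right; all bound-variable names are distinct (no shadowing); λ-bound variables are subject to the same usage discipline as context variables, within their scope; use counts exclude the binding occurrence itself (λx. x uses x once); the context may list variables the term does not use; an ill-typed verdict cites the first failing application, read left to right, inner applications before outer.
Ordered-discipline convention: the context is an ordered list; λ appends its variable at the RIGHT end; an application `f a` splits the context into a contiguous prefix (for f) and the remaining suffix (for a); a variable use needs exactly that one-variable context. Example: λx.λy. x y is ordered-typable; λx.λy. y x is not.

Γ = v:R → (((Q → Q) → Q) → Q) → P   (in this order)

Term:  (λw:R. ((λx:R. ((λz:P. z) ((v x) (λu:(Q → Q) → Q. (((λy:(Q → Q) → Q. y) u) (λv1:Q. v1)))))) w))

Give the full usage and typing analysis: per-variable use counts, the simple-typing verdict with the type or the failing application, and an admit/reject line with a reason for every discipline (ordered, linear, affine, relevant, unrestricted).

variable uses: v: 1×; w (bound): 1×; x (bound): 1×; z (bound): 1×; u (bound): 1×; y (bound): 1×; v1 (bound): 1×
uses in reading order: z, v, x, y, u, v1, w
typing: the term checks, with type R → P
ordered: ✓, one use each (v, w, x, z, u, y, v1); ordered split holds
linear: ✓, each of v, w, x, z, u, y, v1 used exactly once
affine: ✓, none of v, w, x, z, u, y, v1 used more than once
relevant: ✓, at least one use each (v, w, x, z, u, y, v1)
unrestricted: ✓, typability at R → P is all that's needed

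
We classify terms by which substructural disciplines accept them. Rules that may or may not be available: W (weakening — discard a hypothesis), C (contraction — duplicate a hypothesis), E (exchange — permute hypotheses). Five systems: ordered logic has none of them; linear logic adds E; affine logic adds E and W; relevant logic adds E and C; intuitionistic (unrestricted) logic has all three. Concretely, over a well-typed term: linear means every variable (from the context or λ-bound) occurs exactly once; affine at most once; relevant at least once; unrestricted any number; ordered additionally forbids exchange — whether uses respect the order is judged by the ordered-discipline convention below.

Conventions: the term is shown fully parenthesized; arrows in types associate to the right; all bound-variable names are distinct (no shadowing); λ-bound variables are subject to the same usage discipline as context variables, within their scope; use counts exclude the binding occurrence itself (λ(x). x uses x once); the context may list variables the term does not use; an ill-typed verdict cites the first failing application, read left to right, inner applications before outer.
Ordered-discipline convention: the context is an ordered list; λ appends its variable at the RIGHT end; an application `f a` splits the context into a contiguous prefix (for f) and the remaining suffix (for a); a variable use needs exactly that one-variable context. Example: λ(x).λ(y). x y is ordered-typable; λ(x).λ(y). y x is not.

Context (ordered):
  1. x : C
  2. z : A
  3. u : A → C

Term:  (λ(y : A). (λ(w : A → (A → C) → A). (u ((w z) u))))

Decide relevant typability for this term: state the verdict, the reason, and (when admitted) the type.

no — unused: x, y — weakening required
usage: x=0; z=1; u=2; y (λ-bound)=0; w (λ-bound)=1
uses in reading order: u, w, z, u
typing: ✓ — A → (A → (A → C) → A) → C
across the five disciplines: ordered ✗ · linear ✗ · affine ✗ · relevant ✗ · unrestricted ✓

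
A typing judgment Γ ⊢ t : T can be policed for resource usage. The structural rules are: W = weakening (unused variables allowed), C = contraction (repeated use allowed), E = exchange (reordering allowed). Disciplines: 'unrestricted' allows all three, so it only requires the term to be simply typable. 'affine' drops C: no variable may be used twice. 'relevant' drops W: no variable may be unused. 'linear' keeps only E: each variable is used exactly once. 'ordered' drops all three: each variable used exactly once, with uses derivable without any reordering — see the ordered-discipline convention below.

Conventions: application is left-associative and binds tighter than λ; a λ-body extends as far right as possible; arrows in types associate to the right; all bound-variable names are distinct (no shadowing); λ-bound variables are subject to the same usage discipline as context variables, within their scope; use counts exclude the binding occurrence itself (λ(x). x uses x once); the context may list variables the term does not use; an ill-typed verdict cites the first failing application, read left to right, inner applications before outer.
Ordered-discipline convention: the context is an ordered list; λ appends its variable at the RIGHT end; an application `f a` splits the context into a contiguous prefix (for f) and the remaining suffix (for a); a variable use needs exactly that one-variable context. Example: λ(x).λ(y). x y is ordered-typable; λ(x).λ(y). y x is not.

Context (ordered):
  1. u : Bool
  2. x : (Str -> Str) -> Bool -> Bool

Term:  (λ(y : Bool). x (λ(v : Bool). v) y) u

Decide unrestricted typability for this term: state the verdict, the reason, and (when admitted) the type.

no — a type mismatch blocks all five
variable uses: u=1; x=1; y (λ-bound)=1; v (λ-bound)=1
use order (left to right): x, v, y, u
typing: ill-typed: argument of type Bool -> Bool where Str -> Str is required
across the five disciplines: ordered ✗ | linear ✗ | affine ✗ | relevant ✗ | unrestricted ✗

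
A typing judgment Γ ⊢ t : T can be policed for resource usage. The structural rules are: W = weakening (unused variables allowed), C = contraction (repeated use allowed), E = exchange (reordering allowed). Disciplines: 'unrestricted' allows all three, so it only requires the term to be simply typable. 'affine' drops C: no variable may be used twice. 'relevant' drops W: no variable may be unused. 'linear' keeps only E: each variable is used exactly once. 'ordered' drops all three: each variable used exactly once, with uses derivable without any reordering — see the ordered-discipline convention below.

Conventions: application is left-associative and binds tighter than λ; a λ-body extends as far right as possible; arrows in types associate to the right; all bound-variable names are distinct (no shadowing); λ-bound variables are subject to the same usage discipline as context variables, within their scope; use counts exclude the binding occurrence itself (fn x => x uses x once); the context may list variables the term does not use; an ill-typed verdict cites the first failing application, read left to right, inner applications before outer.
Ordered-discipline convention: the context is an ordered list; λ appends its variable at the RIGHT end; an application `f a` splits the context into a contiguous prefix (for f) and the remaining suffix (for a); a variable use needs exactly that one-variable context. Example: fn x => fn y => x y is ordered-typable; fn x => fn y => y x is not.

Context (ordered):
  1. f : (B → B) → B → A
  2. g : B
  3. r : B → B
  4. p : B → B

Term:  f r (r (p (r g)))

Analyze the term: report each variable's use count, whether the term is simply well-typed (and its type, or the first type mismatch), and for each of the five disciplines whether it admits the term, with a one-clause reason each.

variable uses: f=1; g=1; r=3; p=1
use order (left to right): f, r, r, p, r, g
typing: the term checks, with type A
ordered ✗ (uses contraction: r ×3)
linear ✗ (uses contraction: r ×3)
affine ✗ (uses contraction: r ×3)
relevant ✓ (none of f, g, r, p goes unused)
unrestricted ✓ (simply typable at A; W, C, E all held)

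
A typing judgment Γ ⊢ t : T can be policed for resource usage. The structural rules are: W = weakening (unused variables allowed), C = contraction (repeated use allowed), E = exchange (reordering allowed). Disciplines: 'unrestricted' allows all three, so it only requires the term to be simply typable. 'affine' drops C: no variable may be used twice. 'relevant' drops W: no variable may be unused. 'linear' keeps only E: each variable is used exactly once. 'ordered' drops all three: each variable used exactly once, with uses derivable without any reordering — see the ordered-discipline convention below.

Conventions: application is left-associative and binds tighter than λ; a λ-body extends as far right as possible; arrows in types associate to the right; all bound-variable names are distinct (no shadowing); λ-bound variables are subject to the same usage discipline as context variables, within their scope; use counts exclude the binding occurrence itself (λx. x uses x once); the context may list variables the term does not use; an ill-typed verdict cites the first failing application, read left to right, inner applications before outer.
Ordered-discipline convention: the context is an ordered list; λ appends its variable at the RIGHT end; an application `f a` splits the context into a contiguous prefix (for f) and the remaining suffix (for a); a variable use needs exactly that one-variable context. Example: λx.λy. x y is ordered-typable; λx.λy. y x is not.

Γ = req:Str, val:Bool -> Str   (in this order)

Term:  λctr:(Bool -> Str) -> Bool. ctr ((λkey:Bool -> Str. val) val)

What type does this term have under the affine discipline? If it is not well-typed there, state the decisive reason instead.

not well-typed under affine — val ×2 used more than once (contraction)
usage: req ×0; val ×2; ctr [bound] ×1; key [bound] ×0
uses in reading order: ctr, val, val
typing: ✓ — ((Bool -> Str) -> Bool) -> Bool
across the five disciplines: ordered ✗, linear ✗, affine ✗, relevant ✗, unrestricted ✓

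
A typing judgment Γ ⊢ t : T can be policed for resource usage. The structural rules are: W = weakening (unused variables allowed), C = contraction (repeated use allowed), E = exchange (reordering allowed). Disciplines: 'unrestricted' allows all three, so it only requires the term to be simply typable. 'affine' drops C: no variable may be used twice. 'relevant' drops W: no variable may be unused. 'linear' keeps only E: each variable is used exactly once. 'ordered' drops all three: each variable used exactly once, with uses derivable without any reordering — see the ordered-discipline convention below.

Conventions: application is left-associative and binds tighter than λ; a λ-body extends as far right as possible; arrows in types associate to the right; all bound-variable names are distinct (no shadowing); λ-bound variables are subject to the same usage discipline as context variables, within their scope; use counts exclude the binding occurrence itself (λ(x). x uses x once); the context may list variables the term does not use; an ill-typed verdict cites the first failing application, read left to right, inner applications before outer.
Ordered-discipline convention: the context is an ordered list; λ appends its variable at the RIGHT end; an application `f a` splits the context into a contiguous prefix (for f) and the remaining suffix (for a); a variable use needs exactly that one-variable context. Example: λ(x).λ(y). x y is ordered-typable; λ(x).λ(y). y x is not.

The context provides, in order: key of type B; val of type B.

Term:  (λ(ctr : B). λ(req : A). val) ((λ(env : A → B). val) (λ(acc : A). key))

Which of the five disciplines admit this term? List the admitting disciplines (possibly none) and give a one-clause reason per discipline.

admitted in: unrestricted
usage: key: 1, val: 2, ctr (λ-bound): 0, req (λ-bound): 0, env (λ-bound): 0, acc (λ-bound): 0
order of uses: val, val, key
typing: well-typed — term : A → B
ordered ✗ (needs contraction — val ×2; unused: ctr, req, env, acc — weakening required)
linear ✗ (needs contraction — val ×2; unused: ctr, req, env, acc — weakening required)
affine ✗ (needs contraction — val ×2)
relevant ✗ (unused: ctr, req, env, acc — weakening required)
unrestricted ✓ (well-typed at A → B; no restrictions here)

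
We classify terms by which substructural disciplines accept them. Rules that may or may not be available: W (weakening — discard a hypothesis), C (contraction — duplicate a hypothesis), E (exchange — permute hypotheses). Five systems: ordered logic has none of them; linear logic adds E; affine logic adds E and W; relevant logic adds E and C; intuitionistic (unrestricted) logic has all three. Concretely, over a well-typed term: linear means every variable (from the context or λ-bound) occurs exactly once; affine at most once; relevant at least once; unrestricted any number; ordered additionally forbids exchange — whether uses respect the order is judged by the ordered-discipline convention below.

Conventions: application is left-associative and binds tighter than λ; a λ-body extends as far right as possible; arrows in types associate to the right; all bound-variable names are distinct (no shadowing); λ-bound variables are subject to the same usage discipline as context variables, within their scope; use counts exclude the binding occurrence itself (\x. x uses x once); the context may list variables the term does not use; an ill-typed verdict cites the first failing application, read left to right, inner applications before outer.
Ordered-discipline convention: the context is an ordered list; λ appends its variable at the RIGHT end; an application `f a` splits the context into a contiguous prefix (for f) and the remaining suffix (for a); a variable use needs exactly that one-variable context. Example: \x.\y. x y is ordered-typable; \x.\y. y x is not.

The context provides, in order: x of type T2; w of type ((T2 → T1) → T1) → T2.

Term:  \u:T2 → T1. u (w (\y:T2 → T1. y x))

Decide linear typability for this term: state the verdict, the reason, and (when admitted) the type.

yes — exactly-once usage across x, w, u, y; term : (T2 → T1) → T1
counts: x ×1; w ×1; u (λ-bound) ×1; y (λ-bound) ×1
uses in reading order: u, w, y, x
typing: the term checks, with type (T2 → T1) → T1
all disciplines: ordered ✗ · linear ✓ · affine ✓ · relevant ✓ · unrestricted ✓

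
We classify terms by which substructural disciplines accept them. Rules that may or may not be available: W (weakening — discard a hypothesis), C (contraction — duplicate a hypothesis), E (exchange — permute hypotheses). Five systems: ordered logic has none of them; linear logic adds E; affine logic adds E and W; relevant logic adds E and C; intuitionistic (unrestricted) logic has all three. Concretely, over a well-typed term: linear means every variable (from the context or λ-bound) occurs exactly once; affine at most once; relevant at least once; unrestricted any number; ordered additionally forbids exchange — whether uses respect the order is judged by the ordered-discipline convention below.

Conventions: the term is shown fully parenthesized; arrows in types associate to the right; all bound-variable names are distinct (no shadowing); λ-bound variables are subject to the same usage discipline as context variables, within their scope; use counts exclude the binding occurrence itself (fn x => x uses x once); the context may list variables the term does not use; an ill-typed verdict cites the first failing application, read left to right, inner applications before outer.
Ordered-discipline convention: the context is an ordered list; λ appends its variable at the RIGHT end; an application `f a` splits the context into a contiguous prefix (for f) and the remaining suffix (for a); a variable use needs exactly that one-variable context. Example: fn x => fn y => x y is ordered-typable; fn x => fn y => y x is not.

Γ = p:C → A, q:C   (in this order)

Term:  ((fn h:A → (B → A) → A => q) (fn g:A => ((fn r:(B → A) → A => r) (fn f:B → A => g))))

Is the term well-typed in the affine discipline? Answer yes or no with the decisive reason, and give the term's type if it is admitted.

yes — at most one use each (p, q, h, g, r, f); term : C
use counts: p=0, q=1, h (λ-bound)=0, g (λ-bound)=1, r (λ-bound)=1, f (λ-bound)=0
uses in reading order: q, r, g
typing: the term checks, with type C
summary: ordered ✗ · linear ✗ · affine ✓ · relevant ✗ · unrestricted ✓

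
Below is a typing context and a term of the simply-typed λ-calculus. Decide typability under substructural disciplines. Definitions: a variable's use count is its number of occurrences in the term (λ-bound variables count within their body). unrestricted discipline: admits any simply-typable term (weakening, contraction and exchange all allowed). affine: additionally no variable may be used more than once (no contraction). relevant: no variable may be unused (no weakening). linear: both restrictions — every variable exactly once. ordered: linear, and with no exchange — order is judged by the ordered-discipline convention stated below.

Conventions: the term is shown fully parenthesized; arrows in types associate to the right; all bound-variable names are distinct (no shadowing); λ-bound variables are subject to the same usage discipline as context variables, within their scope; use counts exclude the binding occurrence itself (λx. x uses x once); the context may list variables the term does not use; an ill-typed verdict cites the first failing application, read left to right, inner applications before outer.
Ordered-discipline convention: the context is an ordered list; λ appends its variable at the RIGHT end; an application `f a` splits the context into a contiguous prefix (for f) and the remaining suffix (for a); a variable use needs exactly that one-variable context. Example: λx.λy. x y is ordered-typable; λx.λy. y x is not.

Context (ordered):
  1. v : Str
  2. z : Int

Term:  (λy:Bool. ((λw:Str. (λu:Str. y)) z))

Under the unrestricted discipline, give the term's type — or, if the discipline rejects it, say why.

not well-typed under unrestricted — the type mismatch rejects it
variable uses: v: 0; z: 1; y [bound]: 1; w [bound]: 0; u [bound]: 0
uses in reading order: y, z
typing: ill-typed: an application expects Str but receives Int
all disciplines: ordered ✗, linear ✗, affine ✗, relevant ✗, unrestricted ✗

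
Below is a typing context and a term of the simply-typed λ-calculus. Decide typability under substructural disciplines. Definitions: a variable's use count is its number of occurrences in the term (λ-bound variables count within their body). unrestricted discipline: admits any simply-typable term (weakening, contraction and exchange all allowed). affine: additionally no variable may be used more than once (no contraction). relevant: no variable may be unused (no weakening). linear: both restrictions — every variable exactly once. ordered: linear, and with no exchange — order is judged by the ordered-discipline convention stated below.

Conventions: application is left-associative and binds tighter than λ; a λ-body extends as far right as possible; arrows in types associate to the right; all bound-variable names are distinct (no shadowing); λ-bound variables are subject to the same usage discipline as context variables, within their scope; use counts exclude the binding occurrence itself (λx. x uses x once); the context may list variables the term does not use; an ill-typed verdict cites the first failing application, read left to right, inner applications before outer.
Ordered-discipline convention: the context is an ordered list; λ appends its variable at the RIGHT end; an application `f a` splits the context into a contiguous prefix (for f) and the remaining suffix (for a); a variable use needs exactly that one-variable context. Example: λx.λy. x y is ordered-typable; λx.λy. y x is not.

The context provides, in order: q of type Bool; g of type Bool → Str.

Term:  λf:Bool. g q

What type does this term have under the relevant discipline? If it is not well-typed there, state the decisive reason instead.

not well-typed under relevant — f never used (weakening)
use counts: q: 1×, g: 1×, f (λ-bound): 0×
uses in reading order: g, q
typing: well-typed — term : Bool → Str
summary: ordered ✗ | linear ✗ | affine ✓ | relevant ✗ | unrestricted ✓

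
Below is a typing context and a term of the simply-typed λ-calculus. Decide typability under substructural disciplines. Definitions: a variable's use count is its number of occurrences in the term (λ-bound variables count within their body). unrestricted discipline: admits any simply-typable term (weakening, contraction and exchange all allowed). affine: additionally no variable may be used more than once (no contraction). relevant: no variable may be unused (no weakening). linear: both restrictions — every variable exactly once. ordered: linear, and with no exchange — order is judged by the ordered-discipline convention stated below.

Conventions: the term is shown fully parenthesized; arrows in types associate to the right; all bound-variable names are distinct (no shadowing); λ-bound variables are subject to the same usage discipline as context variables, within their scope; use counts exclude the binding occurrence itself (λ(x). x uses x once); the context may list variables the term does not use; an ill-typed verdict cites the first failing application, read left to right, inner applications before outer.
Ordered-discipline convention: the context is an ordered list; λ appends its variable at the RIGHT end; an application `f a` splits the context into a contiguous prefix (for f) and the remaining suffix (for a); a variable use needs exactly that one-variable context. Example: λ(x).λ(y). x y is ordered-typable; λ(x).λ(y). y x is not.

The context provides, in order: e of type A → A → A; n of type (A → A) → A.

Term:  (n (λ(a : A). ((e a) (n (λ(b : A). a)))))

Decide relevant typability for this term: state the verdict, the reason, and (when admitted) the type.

no — unused: b — weakening required
counts: e=1, n=2, a [bound]=2, b [bound]=0
use order (left to right): n, e, a, n, a
typing: well-typed at A
across the five disciplines: ordered ✗ | linear ✗ | affine ✗ | relevant ✗ | unrestricted ✓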